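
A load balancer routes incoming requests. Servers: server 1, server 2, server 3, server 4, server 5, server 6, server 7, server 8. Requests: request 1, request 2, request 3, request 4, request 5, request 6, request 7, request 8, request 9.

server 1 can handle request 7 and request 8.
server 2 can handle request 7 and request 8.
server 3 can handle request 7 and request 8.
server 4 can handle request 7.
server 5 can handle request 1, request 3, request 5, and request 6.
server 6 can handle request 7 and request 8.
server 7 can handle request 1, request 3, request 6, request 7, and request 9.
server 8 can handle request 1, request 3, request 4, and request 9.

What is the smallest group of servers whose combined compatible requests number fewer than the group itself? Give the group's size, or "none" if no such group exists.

Take S = {server 1, server 2, server 3}. Its neighbourhood is {request 7, request 8}, so |N(S)| = 2 < |S| = 3.
Every subset of size less than 3 has at least as many neighbours as members, so 3 is the minimum.

3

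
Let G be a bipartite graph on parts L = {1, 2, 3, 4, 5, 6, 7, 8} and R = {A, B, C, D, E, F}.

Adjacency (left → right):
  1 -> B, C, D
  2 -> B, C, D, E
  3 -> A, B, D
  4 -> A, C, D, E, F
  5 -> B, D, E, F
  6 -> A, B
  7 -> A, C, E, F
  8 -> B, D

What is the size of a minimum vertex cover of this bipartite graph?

6

A maximum matching has 6 edges (e.g. 1–D, 2–C, 3–A, 4–F, 5–E, 6–B).
By König's theorem the minimum vertex cover has the same size. One such cover is {A, B, C, D, E, F}.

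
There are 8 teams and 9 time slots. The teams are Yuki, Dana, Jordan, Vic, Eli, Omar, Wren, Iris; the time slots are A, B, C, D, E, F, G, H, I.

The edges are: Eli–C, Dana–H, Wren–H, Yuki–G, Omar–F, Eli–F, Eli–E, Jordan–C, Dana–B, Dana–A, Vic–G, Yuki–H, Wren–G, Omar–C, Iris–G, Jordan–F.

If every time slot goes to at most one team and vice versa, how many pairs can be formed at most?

A valid assignment of size 6: Yuki–H, Dana–B, Jordan–C, Vic–G, Eli–E, Omar–F.
The set {Yuki, Vic, Wren, Iris} has only 2 neighbours ({G, H}), so by Hall's theorem at most 6 of the 8 teams can be matched.

6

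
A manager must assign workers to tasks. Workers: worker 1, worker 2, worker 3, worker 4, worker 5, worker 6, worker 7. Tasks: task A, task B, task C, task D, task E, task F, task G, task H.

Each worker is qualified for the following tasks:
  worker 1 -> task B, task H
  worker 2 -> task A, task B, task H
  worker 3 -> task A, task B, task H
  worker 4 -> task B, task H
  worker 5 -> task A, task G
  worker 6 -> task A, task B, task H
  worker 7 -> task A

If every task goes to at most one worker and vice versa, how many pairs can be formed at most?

One maximum matching: worker 1-task H, worker 2-task B, worker 3-task A, worker 5-task G.
The set {worker 1, worker 2, worker 3, worker 4, worker 6, worker 7} has only 3 neighbours ({task A, task B, task H}), so by Hall's theorem at most 4 of the 7 workers can be matched.

4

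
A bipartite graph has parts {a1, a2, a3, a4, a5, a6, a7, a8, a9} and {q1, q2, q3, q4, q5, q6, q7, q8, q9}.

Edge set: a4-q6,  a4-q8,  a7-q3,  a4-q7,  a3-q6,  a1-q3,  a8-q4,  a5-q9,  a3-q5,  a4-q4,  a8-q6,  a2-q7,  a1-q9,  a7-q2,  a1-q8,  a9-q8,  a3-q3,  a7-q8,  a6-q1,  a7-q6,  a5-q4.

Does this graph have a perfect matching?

Yes

A valid assignment of size 9: a1–q3, a2–q7, a3–q5, a4–q6, a5–q9, a6–q1, a7–q2, a8–q4, a9–q8.
Every left vertex is matched, so this is a perfect matching.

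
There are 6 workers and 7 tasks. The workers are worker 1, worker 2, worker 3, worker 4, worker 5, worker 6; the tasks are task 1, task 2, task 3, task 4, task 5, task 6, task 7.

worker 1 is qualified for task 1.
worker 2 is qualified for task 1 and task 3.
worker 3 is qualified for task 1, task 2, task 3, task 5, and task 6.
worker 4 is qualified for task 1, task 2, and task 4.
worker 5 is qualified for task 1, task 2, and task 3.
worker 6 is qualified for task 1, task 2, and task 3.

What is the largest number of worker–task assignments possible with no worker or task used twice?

5

One maximum matching: worker 1–task 1, worker 2–task 3, worker 3–task 5, worker 4–task 4, worker 5–task 2.
The set {worker 1, worker 2, worker 5, worker 6} has only 3 neighbours ({task 1, task 2, task 3}), so by Hall's theorem at most 5 of the 6 workers can be matched.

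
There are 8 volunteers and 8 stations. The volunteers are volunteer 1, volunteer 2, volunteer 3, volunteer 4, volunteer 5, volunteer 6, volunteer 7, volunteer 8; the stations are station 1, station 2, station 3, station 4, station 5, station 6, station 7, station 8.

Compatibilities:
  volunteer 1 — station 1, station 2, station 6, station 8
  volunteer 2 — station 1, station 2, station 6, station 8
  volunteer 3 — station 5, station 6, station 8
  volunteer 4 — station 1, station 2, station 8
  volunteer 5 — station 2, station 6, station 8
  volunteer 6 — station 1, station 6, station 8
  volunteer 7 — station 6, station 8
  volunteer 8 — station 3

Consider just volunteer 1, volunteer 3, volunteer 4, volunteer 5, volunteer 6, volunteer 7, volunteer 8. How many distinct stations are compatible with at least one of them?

6

The union of neighbours of {volunteer 1, volunteer 3, volunteer 4, volunteer 5, volunteer 6, volunteer 7, volunteer 8} is {station 1, station 2, station 3, station 5, station 6, station 8}, which has 6 elements.
Since |N(S)| = 6 < |S| = 7, Hall's condition fails for this subset.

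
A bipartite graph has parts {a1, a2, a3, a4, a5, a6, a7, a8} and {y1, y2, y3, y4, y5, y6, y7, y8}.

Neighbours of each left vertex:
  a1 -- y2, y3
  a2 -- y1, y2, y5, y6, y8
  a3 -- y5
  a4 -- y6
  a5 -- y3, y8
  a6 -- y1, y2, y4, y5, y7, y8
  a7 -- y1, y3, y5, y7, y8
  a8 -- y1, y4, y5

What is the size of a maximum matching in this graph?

8

One maximum matching: a1–y3, a2–y2, a3–y5, a4–y6, a5–y8, a6–y4, a7–y7, a8–y1.
This saturates every left vertex, so 8 is the maximum.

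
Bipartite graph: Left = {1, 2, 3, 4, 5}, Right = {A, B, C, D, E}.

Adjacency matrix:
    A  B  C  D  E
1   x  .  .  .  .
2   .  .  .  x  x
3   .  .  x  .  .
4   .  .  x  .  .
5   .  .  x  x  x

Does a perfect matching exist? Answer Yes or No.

No

The set {3, 4} has only 1 neighbour ({C}), so by Hall's theorem at most 4 of the 5 left vertices can be matched.
Hence no matching covers every left vertex.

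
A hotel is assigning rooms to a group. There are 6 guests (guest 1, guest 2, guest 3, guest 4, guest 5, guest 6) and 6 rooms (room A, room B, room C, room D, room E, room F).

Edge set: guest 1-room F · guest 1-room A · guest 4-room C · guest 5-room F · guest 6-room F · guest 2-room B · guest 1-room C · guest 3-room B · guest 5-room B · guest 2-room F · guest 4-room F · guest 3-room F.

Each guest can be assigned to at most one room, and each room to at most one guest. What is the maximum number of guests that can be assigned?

4

One maximum matching: guest 1–room A, guest 2–room B, guest 3–room F, guest 4–room C.
The set {guest 2, guest 3, guest 5, guest 6} has only 2 neighbours ({room B, room F}), so by Hall's theorem at most 4 of the 6 guests can be matched.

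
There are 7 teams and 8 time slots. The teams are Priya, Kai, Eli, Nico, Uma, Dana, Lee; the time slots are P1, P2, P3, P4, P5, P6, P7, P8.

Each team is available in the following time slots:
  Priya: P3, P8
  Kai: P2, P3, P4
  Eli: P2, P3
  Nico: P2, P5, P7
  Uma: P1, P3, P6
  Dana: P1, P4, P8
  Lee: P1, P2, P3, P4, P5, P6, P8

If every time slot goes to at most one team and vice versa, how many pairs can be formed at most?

7

One maximum matching: Priya–P3, Kai–P4, Eli–P2, Nico–P7, Uma–P6, Dana–P8, Lee–P1.
This saturates every team, so 7 is the maximum.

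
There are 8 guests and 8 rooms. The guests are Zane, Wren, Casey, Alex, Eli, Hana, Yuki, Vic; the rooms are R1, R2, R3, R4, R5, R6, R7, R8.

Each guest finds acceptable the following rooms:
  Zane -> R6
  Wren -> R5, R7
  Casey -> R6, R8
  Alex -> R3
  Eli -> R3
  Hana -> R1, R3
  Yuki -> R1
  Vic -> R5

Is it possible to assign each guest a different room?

The set {Alex, Eli, Hana, Yuki} has only 2 neighbours ({R1, R3}), so by Hall's theorem at most 6 of the 8 guests can be matched.
Hence no matching covers every guest.

No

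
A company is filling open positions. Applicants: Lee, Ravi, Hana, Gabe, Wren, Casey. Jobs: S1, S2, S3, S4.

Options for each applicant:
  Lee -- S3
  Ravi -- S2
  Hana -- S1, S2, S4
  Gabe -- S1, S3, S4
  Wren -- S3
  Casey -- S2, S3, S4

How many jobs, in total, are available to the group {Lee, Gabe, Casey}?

4

The union of neighbours of {Lee, Gabe, Casey} is {S1, S2, S3, S4}, which has 4 elements.
Since |N(S)| = 4 ≥ |S| = 3, Hall's condition holds for this subset.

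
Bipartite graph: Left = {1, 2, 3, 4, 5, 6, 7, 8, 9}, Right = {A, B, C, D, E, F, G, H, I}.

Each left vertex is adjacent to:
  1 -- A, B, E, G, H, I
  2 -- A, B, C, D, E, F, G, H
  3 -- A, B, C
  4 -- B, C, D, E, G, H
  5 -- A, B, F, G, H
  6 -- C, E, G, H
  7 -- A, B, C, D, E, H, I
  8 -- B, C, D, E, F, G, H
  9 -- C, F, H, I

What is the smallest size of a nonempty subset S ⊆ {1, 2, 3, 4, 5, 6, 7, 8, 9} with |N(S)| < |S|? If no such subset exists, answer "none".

none

A matching saturating every left vertex exists, for instance 1→I, 2→G, 3→B, 4→D, 5→H, 6→C, 7→A, 8→E, 9→F.
By Hall's marriage theorem, this means |N(S)| ≥ |S| for every subset S, so no violating subset exists.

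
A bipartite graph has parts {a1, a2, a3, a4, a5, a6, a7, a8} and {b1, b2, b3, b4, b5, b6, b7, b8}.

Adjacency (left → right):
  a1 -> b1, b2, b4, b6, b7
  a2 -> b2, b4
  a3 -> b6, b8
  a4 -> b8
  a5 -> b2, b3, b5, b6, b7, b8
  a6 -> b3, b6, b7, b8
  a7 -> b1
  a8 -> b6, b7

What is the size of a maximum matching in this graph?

8

For example, pair a1→b4, a2→b2, a3→b6, a4→b8, a5→b5, a6→b3, a7→b1, a8→b7.
All 8 left vertices are matched, so no larger matching exists.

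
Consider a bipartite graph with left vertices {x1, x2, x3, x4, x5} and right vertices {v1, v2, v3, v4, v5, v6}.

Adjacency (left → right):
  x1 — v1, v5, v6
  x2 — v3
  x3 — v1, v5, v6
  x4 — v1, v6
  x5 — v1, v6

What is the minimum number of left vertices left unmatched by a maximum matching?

A valid assignment of size 4: x1–v5, x2–v3, x3–v1, x4–v6.
The set {x1, x3, x4, x5} has only 3 neighbours ({v1, v5, v6}), so by Hall's theorem at most 4 of the 5 left vertices can be matched.
That matches 4 of the 5, leaving 1 unmatched; no matching can do better.

1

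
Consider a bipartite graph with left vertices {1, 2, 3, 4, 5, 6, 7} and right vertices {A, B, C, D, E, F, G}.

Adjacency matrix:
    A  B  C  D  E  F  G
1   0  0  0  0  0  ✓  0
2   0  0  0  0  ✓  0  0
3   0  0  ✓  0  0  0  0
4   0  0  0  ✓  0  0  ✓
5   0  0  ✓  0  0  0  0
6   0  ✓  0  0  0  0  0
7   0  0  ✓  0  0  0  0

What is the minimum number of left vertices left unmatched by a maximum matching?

A valid assignment of size 5: 1-F, 2-E, 3-C, 4-G, 6-B.
The set {3, 5, 7} has only 1 neighbour ({C}), so by Hall's theorem at most 5 of the 7 left vertices can be matched.
That matches 5 of the 7, leaving 2 unmatched; no matching can do better.

2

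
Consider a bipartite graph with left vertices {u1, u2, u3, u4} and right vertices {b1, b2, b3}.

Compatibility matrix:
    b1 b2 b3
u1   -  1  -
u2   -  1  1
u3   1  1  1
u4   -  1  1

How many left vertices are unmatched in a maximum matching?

1

A valid assignment of size 3: u1→b2, u2→b3, u3→b1.
The set {u1, u2, u4} has only 2 neighbours ({b2, b3}), so by Hall's theorem at most 3 of the 4 left vertices can be matched.
That matches 3 of the 4, leaving 1 unmatched; no matching can do better.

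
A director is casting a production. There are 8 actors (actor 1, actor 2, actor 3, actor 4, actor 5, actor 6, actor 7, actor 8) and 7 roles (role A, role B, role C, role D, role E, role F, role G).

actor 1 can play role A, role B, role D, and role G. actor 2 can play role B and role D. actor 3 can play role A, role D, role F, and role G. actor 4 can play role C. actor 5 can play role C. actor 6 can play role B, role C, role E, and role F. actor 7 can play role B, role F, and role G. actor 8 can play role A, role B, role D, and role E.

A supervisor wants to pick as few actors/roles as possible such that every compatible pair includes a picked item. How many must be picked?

{actor 1, actor 2, actor 3, actor 6, actor 7, actor 8, role C} is a vertex cover of size 7: every edge has an endpoint in this set.
No smaller cover exists because actor 1–role A, actor 2–role D, actor 3–role G, actor 4–role C, actor 6–role E, actor 7–role F, actor 8–role B is a matching of size 7, and a cover must include an endpoint of each of these disjoint edges (König's theorem).

7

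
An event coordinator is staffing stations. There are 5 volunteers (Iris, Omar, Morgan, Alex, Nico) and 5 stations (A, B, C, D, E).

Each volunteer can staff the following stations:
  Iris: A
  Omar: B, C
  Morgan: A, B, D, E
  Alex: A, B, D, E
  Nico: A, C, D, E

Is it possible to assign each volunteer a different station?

Yes

One maximum matching: Iris→A, Omar→C, Morgan→B, Alex→D, Nico→E.
All 5 volunteers are covered.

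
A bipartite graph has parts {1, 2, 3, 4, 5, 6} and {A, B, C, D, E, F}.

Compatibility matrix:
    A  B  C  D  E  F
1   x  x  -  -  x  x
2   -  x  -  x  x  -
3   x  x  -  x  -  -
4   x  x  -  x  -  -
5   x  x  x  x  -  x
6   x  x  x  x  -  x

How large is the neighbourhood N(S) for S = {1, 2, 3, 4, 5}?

The union of neighbours of {1, 2, 3, 4, 5} is {A, B, C, D, E, F}, which has 6 elements.
Since |N(S)| = 6 ≥ |S| = 5, Hall's condition holds for this subset.

6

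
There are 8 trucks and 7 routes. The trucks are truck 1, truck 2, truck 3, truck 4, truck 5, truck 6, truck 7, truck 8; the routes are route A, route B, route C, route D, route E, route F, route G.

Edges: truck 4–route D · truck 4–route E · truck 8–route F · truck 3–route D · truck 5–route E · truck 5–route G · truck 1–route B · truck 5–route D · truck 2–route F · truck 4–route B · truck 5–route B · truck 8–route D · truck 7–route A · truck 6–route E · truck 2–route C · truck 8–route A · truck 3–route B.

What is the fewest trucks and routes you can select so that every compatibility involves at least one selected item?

A maximum matching has 7 edges (e.g. truck 1–route B, truck 2–route C, truck 3–route D, truck 4–route E, truck 5–route G, truck 7–route A, truck 8–route F).
By König's theorem the minimum vertex cover has the same size. One such cover is {truck 2, truck 5, truck 7, truck 8, route B, route D, route E}.

7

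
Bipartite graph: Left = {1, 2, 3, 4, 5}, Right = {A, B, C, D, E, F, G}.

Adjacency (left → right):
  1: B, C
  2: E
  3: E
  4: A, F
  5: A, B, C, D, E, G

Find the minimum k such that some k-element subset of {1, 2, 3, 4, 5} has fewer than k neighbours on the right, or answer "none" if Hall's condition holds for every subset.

Take S = {2, 3}. Its neighbourhood is {E}, so |N(S)| = 1 < |S| = 2.
No single vertex violates Hall's condition since each has at least one neighbour, so 2 is the minimum.

2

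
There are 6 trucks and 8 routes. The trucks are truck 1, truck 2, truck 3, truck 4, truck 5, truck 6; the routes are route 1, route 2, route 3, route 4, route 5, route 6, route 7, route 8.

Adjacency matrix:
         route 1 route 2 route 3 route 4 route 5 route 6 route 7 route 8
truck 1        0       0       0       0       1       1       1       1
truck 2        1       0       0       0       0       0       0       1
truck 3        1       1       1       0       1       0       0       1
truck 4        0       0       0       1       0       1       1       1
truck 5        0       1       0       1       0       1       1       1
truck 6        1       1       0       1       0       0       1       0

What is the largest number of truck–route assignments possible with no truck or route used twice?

A valid assignment of size 6: truck 1→route 8, truck 2→route 1, truck 3→route 3, truck 4→route 6, truck 5→route 4, truck 6→route 7.
All 6 trucks are matched, so no larger matching exists.

6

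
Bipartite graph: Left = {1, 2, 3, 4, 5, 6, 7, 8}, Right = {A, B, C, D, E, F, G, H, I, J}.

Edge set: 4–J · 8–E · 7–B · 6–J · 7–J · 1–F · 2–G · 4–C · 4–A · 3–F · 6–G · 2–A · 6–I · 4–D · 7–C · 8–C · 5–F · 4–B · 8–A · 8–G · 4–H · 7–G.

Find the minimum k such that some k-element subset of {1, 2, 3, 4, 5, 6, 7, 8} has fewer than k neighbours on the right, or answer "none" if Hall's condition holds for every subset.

2

Take S = {1, 3}. Its neighbourhood is {F}, so |N(S)| = 1 < |S| = 2.
No single vertex violates Hall's condition since each has at least one neighbour, so 2 is the minimum.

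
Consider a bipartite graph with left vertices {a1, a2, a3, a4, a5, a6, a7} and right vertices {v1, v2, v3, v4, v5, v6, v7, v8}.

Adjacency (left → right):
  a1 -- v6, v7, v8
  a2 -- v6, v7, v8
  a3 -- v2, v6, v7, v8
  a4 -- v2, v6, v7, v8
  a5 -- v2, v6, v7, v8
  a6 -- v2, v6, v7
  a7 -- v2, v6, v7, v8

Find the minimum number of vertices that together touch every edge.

4

A maximum matching has 4 edges (e.g. a1–v6, a2–v8, a3–v7, a4–v2).
By König's theorem the minimum vertex cover has the same size. One such cover is {v2, v6, v7, v8}.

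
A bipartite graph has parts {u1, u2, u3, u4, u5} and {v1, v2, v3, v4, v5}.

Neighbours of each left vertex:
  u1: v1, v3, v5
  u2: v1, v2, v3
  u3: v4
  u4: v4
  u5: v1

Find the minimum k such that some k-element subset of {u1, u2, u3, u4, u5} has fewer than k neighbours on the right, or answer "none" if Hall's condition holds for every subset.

Take S = {u3, u4}. Its neighbourhood is {v4}, so |N(S)| = 1 < |S| = 2.
No single vertex violates Hall's condition since each has at least one neighbour, so 2 is the minimum.

2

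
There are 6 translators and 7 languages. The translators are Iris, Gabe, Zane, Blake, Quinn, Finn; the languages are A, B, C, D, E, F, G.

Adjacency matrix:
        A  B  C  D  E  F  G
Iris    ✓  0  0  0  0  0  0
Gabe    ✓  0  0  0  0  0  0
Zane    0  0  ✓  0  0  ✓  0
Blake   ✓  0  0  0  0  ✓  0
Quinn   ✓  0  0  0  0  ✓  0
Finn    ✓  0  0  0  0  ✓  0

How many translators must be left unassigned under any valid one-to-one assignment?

3

A valid assignment of size 3: Iris–A, Zane–C, Blake–F.
The set {Iris, Gabe, Blake, Quinn, Finn} has only 2 neighbours ({A, F}), so by Hall's theorem at most 3 of the 6 translators can be matched.
That matches 3 of the 6, leaving 3 unmatched; no matching can do better.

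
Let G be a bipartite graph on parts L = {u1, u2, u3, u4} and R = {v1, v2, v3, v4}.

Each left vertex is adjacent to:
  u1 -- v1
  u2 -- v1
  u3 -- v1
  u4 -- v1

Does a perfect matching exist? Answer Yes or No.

No

The set {u1, u2, u3, u4} has only 1 neighbour ({v1}), so by Hall's theorem at most 1 of the 4 left vertices can be matched.
Hence no matching covers every left vertex.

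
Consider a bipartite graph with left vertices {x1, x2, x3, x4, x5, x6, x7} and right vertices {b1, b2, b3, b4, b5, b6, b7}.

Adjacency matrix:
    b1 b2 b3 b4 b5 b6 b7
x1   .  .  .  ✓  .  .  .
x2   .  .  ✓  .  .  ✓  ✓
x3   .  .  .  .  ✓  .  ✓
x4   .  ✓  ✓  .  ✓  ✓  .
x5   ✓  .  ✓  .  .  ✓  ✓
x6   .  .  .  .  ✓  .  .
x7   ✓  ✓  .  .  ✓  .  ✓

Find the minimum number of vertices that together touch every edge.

A maximum matching has 7 edges (e.g. x1–b4, x2–b6, x3–b7, x4–b3, x5–b1, x6–b5, x7–b2).
By König's theorem the minimum vertex cover has the same size. One such cover is {x1, x2, x3, x4, x5, x6, x7}.

7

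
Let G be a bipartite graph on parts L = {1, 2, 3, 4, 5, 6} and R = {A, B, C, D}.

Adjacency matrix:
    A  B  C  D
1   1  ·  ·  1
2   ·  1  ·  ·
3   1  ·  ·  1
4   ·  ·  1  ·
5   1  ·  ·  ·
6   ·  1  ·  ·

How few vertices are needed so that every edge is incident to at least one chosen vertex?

A maximum matching has 4 edges (e.g. 1–A, 2–B, 3–D, 4–C).
By König's theorem the minimum vertex cover has the same size. One such cover is {4, A, B, D}.

4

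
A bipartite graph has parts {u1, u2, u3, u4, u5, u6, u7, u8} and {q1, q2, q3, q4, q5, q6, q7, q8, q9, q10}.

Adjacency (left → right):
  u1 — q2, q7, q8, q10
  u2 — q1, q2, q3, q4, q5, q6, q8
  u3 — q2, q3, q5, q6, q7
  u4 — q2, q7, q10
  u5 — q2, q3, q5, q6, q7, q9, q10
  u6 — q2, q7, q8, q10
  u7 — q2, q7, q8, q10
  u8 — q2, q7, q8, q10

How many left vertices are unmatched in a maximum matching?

1

For example, pair u1→q7, u2→q4, u3→q6, u4→q10, u5→q9, u6→q2, u7→q8.
The set {u1, u4, u6, u7, u8} has only 4 neighbours ({q10, q2, q7, q8}), so by Hall's theorem at most 7 of the 8 left vertices can be matched.
That matches 7 of the 8, leaving 1 unmatched; no matching can do better.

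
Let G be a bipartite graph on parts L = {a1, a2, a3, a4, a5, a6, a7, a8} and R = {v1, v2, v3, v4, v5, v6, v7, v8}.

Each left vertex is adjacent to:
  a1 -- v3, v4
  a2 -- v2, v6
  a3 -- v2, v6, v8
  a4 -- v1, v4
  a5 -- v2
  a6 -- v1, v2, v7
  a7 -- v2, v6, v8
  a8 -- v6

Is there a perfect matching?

The set {a2, a3, a5, a7, a8} has only 3 neighbours ({v2, v6, v8}), so by Hall's theorem at most 6 of the 8 left vertices can be matched.
Hence no matching covers every left vertex.

No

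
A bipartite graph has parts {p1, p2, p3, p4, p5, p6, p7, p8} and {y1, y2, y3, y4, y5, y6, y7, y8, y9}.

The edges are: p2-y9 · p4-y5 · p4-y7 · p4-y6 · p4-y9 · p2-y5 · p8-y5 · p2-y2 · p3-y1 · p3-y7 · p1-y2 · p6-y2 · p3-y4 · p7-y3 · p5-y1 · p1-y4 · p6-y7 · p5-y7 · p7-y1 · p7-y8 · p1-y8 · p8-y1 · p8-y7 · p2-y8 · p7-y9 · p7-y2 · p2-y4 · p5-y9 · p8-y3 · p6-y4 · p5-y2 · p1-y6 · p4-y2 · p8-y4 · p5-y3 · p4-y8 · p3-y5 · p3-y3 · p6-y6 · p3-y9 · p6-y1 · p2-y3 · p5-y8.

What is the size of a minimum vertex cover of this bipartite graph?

8

A maximum matching has 8 edges (e.g. p1–y2, p2–y8, p3–y1, p4–y6, p5–y3, p6–y4, p7–y9, p8–y7).
By König's theorem the minimum vertex cover has the same size. One such cover is {p1, p2, p3, p4, p5, p6, p7, p8}.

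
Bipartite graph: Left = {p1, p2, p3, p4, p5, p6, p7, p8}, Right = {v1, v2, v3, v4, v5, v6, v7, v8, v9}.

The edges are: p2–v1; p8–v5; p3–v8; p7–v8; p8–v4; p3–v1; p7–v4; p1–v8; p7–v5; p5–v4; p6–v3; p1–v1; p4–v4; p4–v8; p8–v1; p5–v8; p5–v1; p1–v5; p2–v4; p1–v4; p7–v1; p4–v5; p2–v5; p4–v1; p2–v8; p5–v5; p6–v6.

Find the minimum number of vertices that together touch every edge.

5

The 5 edges p1–v5, p2–v4, p3–v8, p4–v1, p6–v6 form a matching, so any vertex cover needs at least 5 vertices (one per matched edge).
Conversely {p6, v1, v4, v5, v8} meets every edge and has exactly 5 vertices, so 5 is optimal.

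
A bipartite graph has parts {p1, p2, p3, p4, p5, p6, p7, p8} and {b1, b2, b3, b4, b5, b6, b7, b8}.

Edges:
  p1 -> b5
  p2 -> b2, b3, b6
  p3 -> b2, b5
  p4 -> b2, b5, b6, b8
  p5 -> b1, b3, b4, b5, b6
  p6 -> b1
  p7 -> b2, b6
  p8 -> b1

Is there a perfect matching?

The set {p6, p8} has only 1 neighbour ({b1}), so by Hall's theorem at most 7 of the 8 left vertices can be matched.
Hence no matching covers every left vertex.

No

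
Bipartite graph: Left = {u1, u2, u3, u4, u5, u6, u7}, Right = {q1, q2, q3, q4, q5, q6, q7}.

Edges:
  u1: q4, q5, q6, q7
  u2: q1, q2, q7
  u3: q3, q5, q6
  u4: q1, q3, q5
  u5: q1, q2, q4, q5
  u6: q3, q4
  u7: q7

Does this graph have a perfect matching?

For example, pair u1–q6, u2–q2, u3–q5, u4–q1, u5–q4, u6–q3, u7–q7.
All 7 left vertices are covered.

Yes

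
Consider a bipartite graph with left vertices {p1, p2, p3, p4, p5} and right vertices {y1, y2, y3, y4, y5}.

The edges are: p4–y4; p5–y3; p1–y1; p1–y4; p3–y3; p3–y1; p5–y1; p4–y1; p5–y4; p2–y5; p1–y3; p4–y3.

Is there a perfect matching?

No

The set {p1, p3, p4, p5} has only 3 neighbours ({y1, y3, y4}), so by Hall's theorem at most 4 of the 5 left vertices can be matched.
Hence no matching covers every left vertex.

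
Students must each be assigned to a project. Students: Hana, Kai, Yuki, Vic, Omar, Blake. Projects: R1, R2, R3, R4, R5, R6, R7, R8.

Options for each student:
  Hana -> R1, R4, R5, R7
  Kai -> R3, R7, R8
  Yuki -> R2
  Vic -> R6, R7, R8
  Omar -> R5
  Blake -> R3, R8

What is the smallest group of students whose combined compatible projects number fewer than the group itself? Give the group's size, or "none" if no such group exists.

none

A matching saturating every student exists, for instance Hana→R4, Kai→R7, Yuki→R2, Vic→R6, Omar→R5, Blake→R8.
By Hall's marriage theorem, this means |N(S)| ≥ |S| for every subset S, so no violating subset exists.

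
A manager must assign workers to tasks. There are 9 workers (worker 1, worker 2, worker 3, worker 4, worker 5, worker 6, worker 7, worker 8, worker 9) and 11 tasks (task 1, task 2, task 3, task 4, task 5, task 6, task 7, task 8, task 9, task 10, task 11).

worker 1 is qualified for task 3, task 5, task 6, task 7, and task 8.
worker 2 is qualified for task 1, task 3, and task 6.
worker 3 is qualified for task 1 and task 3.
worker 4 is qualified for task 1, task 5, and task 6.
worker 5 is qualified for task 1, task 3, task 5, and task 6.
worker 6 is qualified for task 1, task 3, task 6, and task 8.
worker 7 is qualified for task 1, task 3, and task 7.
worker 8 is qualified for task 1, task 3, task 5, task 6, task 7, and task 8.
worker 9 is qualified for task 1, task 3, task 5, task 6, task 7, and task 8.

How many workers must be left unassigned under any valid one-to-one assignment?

One maximum matching: worker 1-task 7, worker 2-task 1, worker 3-task 3, worker 4-task 5, worker 5-task 6, worker 6-task 8.
The set {worker 1, worker 2, worker 3, worker 4, worker 5, worker 6, worker 7, worker 8, worker 9} has only 6 neighbours ({task 1, task 3, task 5, task 6, task 7, task 8}), so by Hall's theorem at most 6 of the 9 workers can be matched.
That matches 6 of the 9, leaving 3 unmatched; no matching can do better.

3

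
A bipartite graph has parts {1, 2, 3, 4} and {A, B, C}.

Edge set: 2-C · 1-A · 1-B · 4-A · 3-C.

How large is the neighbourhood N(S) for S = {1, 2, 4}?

3

The union of neighbours of {1, 2, 4} is {A, B, C}, which has 3 elements.
Since |N(S)| = 3 ≥ |S| = 3, Hall's condition holds for this subset.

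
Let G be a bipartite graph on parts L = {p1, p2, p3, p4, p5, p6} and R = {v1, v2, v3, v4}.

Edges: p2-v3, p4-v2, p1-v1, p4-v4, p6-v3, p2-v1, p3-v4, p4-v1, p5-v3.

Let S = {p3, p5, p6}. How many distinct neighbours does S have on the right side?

The union of neighbours of {p3, p5, p6} is {v3, v4}, which has 2 elements.
Since |N(S)| = 2 < |S| = 3, Hall's condition fails for this subset.

2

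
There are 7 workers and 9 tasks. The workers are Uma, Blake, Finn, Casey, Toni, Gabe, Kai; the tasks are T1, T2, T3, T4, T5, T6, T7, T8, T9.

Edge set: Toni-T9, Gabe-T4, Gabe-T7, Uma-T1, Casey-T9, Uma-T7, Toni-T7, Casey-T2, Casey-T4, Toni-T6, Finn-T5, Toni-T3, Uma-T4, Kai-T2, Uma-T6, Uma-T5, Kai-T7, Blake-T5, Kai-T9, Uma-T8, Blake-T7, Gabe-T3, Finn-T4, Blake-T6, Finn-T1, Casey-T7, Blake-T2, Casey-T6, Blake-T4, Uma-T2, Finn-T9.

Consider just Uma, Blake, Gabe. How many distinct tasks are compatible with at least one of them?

The union of neighbours of {Uma, Blake, Gabe} is {T1, T2, T3, T4, T5, T6, T7, T8}, which has 8 elements.
Since |N(S)| = 8 ≥ |S| = 3, Hall's condition holds for this subset.

8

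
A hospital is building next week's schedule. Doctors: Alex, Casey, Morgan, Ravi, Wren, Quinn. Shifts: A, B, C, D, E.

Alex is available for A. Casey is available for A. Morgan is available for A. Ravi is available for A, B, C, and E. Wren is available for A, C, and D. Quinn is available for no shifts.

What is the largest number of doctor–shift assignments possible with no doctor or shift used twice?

One maximum matching: Alex–A, Ravi–B, Wren–C.
The set {Alex, Casey, Morgan, Quinn} has only 1 neighbour ({A}), so by Hall's theorem at most 3 of the 6 doctors can be matched.

3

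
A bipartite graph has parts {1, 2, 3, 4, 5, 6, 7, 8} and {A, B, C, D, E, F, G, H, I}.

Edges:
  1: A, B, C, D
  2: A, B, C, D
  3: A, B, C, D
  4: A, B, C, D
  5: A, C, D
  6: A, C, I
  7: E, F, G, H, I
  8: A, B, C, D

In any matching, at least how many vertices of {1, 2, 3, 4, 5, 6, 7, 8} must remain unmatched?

2

One maximum matching: 1→A, 2→D, 3→C, 4→B, 6→I, 7→G.
The set {1, 2, 3, 4, 5, 8} has only 4 neighbours ({A, B, C, D}), so by Hall's theorem at most 6 of the 8 left vertices can be matched.
That matches 6 of the 8, leaving 2 unmatched; no matching can do better.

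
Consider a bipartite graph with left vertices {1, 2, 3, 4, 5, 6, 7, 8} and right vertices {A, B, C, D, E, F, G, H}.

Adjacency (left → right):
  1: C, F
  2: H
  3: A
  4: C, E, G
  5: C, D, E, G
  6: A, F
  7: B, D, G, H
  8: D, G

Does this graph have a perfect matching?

Yes

One maximum matching: 1-C, 2-H, 3-A, 4-E, 5-D, 6-F, 7-B, 8-G.
All 8 left vertices are covered.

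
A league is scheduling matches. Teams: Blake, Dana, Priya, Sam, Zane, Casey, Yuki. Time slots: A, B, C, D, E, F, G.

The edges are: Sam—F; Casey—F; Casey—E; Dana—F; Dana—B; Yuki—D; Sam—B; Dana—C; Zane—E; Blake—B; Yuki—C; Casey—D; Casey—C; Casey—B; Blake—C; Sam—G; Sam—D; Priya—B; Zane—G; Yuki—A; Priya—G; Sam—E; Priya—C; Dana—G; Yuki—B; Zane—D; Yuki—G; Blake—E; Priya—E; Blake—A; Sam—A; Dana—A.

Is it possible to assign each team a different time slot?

Yes

One maximum matching: Blake–E, Dana–B, Priya–C, Sam–A, Zane–D, Casey–F, Yuki–G.
Every team is matched, so this is a perfect matching.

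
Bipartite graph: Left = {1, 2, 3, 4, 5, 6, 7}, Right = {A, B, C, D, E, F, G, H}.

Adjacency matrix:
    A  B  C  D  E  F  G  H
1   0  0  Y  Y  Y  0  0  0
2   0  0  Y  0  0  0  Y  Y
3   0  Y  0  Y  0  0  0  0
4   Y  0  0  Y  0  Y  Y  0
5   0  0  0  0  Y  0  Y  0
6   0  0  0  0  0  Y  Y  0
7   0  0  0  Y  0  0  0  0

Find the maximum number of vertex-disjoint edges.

7

One maximum matching: 1-C, 2-H, 3-B, 4-F, 5-E, 6-G, 7-D.
All 7 left vertices are matched, so no larger matching exists.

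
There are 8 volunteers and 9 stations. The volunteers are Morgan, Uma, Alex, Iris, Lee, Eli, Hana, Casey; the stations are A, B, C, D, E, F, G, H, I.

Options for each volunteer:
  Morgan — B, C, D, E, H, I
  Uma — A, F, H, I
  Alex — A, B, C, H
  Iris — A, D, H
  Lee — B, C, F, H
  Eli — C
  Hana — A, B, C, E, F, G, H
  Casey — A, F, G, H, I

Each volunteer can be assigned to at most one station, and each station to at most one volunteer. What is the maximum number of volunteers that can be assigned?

8

A valid assignment of size 8: Morgan→E, Uma→I, Alex→B, Iris→D, Lee→F, Eli→C, Hana→A, Casey→G.
This saturates every volunteer, so 8 is the maximum.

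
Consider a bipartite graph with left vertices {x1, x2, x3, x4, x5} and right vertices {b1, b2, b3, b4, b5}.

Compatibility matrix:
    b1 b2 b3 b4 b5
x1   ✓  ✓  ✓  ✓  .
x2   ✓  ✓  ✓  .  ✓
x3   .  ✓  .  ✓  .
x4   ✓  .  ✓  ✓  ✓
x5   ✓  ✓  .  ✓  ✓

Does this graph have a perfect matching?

For example, pair x1-b1, x2-b3, x3-b2, x4-b4, x5-b5.
Every left vertex is matched, so this is a perfect matching.

Yes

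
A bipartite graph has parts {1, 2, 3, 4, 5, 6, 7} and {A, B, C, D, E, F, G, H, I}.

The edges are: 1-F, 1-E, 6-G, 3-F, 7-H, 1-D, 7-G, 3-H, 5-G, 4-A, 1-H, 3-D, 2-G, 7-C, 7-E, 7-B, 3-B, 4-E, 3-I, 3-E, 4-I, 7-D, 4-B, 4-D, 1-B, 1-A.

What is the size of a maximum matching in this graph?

5

One maximum matching: 1–A, 2–G, 3–H, 4–B, 7–E.
The set {2, 5, 6} has only 1 neighbour ({G}), so by Hall's theorem at most 5 of the 7 left vertices can be matched.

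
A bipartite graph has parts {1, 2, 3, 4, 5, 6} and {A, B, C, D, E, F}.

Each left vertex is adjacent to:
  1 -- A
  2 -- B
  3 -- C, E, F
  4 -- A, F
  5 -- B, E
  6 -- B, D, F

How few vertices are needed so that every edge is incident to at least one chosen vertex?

{1, 2, 3, 4, 5, 6} is a vertex cover of size 6: every edge has an endpoint in this set.
No smaller cover exists because 1–A, 2–B, 3–C, 4–F, 5–E, 6–D is a matching of size 6, and a cover must include an endpoint of each of these disjoint edges (König's theorem).

6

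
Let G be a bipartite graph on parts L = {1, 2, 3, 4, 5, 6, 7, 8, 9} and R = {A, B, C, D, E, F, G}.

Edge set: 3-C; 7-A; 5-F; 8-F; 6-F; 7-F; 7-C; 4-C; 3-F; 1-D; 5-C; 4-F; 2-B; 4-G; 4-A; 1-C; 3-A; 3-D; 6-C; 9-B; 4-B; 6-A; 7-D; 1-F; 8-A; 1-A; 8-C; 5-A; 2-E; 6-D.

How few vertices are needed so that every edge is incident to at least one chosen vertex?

7

{2, 4, 9, A, C, D, F} is a vertex cover of size 7: every edge has an endpoint in this set.
No smaller cover exists because 1–A, 2–E, 3–D, 4–G, 5–C, 6–F, 9–B is a matching of size 7, and a cover must include an endpoint of each of these disjoint edges (König's theorem).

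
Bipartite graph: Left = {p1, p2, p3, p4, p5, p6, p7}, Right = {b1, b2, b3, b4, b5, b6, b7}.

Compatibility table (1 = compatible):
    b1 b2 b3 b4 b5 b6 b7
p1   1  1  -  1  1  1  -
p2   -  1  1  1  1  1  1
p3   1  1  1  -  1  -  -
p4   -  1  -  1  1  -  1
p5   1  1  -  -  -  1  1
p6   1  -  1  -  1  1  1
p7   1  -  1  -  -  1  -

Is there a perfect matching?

A valid assignment of size 7: p1-b1, p2-b5, p3-b2, p4-b4, p5-b6, p6-b7, p7-b3.
Every left vertex is matched, so this is a perfect matching.

Yes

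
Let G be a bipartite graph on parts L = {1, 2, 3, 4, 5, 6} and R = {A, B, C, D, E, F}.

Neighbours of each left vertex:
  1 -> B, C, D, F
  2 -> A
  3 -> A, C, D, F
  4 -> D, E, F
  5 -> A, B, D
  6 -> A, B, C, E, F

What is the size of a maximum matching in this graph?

6

A valid assignment of size 6: 1-F, 2-A, 3-C, 4-D, 5-B, 6-E.
This saturates every left vertex, so 6 is the maximum.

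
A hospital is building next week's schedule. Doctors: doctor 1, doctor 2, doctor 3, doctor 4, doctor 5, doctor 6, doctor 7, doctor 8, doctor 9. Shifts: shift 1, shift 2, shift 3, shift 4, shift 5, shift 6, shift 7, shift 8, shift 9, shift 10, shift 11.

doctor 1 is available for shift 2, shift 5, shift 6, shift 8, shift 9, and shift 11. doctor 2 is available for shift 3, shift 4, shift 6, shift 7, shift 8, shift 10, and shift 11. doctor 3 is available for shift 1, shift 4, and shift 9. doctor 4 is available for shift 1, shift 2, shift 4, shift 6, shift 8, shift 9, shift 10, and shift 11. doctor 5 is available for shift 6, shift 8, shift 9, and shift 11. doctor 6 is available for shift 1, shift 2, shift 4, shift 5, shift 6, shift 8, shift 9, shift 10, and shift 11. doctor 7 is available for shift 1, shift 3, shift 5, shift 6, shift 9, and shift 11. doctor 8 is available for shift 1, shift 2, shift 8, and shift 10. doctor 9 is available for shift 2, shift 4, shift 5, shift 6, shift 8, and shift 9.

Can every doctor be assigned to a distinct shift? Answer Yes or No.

One maximum matching: doctor 1–shift 11, doctor 2–shift 7, doctor 3–shift 1, doctor 4–shift 4, doctor 5–shift 9, doctor 6–shift 8, doctor 7–shift 6, doctor 8–shift 2, doctor 9–shift 5.
All 9 doctors are covered.

Yes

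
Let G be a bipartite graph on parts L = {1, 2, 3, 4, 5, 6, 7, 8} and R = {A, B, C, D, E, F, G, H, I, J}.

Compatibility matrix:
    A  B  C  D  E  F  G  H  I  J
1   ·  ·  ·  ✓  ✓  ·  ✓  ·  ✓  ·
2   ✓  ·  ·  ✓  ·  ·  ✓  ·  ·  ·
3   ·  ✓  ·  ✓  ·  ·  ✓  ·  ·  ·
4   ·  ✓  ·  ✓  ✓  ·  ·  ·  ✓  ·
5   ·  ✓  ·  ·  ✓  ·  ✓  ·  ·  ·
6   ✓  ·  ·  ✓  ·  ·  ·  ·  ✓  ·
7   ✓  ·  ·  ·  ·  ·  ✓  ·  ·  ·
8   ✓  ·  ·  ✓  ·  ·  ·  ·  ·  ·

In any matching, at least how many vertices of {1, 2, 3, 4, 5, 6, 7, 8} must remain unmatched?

2

One maximum matching: 1→D, 2→A, 3→G, 4→E, 5→B, 6→I.
The set {1, 2, 3, 4, 5, 6, 7, 8} has only 6 neighbours ({A, B, D, E, G, I}), so by Hall's theorem at most 6 of the 8 left vertices can be matched.
That matches 6 of the 8, leaving 2 unmatched; no matching can do better.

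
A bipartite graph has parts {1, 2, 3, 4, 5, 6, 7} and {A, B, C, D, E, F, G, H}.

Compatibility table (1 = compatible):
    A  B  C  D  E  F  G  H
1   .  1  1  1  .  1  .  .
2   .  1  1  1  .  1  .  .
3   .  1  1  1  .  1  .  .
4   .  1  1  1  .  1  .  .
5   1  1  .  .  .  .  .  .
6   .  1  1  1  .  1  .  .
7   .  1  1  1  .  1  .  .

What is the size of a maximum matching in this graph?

5

For example, pair 1→D, 2→C, 3→F, 4→B, 5→A.
The set {1, 2, 3, 4, 6, 7} has only 4 neighbours ({B, C, D, F}), so by Hall's theorem at most 5 of the 7 left vertices can be matched.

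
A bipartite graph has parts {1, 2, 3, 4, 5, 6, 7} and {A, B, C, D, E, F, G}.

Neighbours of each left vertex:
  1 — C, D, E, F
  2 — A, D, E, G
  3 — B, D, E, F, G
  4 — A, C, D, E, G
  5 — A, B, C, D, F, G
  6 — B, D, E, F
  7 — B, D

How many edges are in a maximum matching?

A valid assignment of size 7: 1→F, 2→D, 3→G, 4→C, 5→A, 6→E, 7→B.
This saturates every left vertex, so 7 is the maximum.

7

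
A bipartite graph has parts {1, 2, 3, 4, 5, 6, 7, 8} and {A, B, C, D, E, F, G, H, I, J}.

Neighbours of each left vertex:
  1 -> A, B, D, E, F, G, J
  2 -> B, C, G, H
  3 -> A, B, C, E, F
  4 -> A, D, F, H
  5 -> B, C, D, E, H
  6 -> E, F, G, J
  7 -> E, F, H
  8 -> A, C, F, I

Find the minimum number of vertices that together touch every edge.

{1, 2, 3, 4, 5, 6, 7, 8} is a vertex cover of size 8: every edge has an endpoint in this set.
No smaller cover exists because 1–G, 2–B, 3–A, 4–F, 5–E, 6–J, 7–H, 8–I is a matching of size 8, and a cover must include an endpoint of each of these disjoint edges (König's theorem).

8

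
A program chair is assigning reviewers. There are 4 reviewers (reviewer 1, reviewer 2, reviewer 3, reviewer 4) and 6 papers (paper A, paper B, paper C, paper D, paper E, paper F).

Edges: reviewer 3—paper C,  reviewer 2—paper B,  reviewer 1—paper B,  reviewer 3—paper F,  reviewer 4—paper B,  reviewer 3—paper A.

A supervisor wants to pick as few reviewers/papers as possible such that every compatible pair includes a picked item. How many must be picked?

2

A maximum matching has 2 edges (e.g. reviewer 1–paper B, reviewer 3–paper C).
By König's theorem the minimum vertex cover has the same size. One such cover is {reviewer 3, paper B}.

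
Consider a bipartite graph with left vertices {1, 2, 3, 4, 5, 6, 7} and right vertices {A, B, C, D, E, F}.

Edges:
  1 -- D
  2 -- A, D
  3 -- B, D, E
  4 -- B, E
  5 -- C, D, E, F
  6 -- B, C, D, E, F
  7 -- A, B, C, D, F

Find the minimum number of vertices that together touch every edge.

{A, B, C, D, E, F} is a vertex cover of size 6: every edge has an endpoint in this set.
No smaller cover exists because 1–D, 2–A, 3–E, 4–B, 5–C, 6–F is a matching of size 6, and a cover must include an endpoint of each of these disjoint edges (König's theorem).

6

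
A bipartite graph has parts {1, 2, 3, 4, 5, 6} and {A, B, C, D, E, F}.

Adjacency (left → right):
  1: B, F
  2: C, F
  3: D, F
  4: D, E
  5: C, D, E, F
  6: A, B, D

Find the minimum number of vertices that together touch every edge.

The 6 edges 1–B, 2–C, 3–F, 4–D, 5–E, 6–A form a matching, so any vertex cover needs at least 6 vertices (one per matched edge).
Conversely {1, 2, 3, 4, 5, 6} meets every edge and has exactly 6 vertices, so 6 is optimal.

6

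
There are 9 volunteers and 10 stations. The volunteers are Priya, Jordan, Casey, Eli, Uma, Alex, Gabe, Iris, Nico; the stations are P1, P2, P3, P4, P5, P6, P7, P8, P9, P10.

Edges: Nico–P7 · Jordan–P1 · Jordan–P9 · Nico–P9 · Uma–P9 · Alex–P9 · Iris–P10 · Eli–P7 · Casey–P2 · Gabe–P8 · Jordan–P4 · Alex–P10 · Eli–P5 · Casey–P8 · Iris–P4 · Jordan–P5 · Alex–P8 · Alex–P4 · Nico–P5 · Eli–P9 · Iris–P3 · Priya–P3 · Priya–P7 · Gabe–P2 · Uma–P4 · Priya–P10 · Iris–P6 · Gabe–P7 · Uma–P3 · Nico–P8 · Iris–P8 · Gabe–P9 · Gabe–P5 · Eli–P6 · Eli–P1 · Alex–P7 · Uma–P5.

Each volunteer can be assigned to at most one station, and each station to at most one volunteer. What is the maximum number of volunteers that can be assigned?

A valid assignment of size 9: Priya-P3, Jordan-P1, Casey-P8, Eli-P7, Uma-P5, Alex-P10, Gabe-P2, Iris-P6, Nico-P9.
All 9 volunteers are matched, so no larger matching exists.

9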